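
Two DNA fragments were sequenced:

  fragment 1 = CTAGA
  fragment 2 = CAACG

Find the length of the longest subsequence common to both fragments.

3

Pick C (fragment 1 #1, fragment 2 #1); then A (fragment 1 #3, fragment 2 #3); then G (fragment 1 #4, fragment 2 #5); all 3 bases appear in both, in order. Since dp[5][5] = 3, nothing longer is possible.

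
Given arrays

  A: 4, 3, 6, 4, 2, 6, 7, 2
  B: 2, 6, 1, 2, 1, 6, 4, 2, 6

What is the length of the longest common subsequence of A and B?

4

Let dp[i][j] be the LCS length of the first i values of A and the first j values of B. dp[i][j] = dp[i-1][j-1]+1 when the i-th and j-th values match, else max(dp[i-1][j], dp[i][j-1]).
    ·  2  6  1  2  1  6  4  2  6
 ·  0  0  0  0  0  0  0  0  0  0
 4  0  0  0  0  0  0  0  1  1  1
 3  0  0  0  0  0  0  0  1  1  1
 6  0  0  1  1  1  1  1  1  1  2
 4  0  0  1  1  1  1  1  2  2  2
 2  0  1  1  1  2  2  2  2  3  3
 6  0  1  2  2  2  2  3  3  3  4
 7  0  1  2  2  2  2  3  3  3  4
 2  0  1  2  2  3  3  3  3  4  4
dp[8][9] = 4. One LCS (by backtracking along matches): 6, 4, 2, 6.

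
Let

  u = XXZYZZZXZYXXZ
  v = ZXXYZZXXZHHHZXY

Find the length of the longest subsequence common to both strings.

8

One common subsequence of length 8: X [1,2], X [2,3], Z [3,5], Z [5,6], Z [6,9], Z [7,13], X [8,14], Y [10,15]. dp[13][15] = 8 confirms this is the maximum.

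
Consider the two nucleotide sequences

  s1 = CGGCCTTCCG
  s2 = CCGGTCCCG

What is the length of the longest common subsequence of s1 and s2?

7

Let dp[i][j] be the LCS length of the first i bases of s1 and the first j bases of s2. dp[i][j] = dp[i-1][j-1]+1 when the i-th and j-th bases match, else max(dp[i-1][j], dp[i][j-1]).
    ·  C  C  G  G  T  C  C  C  G
 ·  0  0  0  0  0  0  0  0  0  0
 C  0  1  1  1  1  1  1  1  1  1
 G  0  1  1  2  2  2  2  2  2  2
 G  0  1  1  2  3  3  3  3  3  3
 C  0  1  2  2  3  3  4  4  4  4
 C  0  1  2  2  3  3  4  5  5  5
 T  0  1  2  2  3  4  4  5  5  5
 T  0  1  2  2  3  4  4  5  5  5
 C  0  1  2  2  3  4  5  5  6  6
 C  0  1  2  2  3  4  5  6  6  6
 G  0  1  2  3  3  4  5  6  6  7
dp[10][9] = 7. One LCS (by backtracking along matches): CGGCCCG.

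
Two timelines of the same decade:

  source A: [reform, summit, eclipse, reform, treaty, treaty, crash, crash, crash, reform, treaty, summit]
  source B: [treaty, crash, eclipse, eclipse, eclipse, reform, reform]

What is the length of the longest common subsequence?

Pick eclipse [3,5] → reform [4,6] → reform [10,7]; all 3 events appear in both, in order. Since dp[12][7] = 3, nothing longer is possible.

3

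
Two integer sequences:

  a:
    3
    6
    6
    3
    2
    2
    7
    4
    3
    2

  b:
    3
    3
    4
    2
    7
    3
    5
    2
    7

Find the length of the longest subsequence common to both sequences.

6

Let dp[i][j] be the LCS length of the first i values of a and the first j values of b. dp[i][j] = dp[i-1][j-1]+1 when the i-th and j-th values match, else max(dp[i-1][j], dp[i][j-1]).
    ·  3  3  4  2  7  3  5  2  7
 ·  0  0  0  0  0  0  0  0  0  0
 3  0  1  1  1  1  1  1  1  1  1
 6  0  1  1  1  1  1  1  1  1  1
 6  0  1  1  1  1  1  1  1  1  1
 3  0  1  2  2  2  2  2  2  2  2
 2  0  1  2  2  3  3  3  3  3  3
 2  0  1  2  2  3  3  3  3  4  4
 7  0  1  2  2  3  4  4  4  4  5
 4  0  1  2  3  3  4  4  4  4  5
 3  0  1  2  3  3  4  5  5  5  5
 2  0  1  2  3  4  4  5  5  6  6
dp[10][9] = 6. One LCS (by backtracking along matches): 3, 3, 2, 7, 3, 2.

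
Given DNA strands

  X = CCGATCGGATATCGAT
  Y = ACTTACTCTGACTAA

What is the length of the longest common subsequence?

9

One common subsequence of length 9: C [1,2], C [2,6], T [5,7], C [6,8], G [8,10], A [9,11], T [10,13], A [11,14], A [15,15]. The LCS DP gives dp[16][15] = 9, so this is optimal.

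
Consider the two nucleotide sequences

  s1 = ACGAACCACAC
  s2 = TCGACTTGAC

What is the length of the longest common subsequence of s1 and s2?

Let dp[i][j] be the LCS length of the first i bases of s1 and the first j bases of s2. dp[i][j] = dp[i-1][j-1]+1 when the i-th and j-th bases match, else max(dp[i-1][j], dp[i][j-1]).
    ·  T  C  G  A  C  T  T  G  A  C
 ·  0  0  0  0  0  0  0  0  0  0  0
 A  0  0  0  0  1  1  1  1  1  1  1
 C  0  0  1  1  1  2  2  2  2  2  2
 G  0  0  1  2  2  2  2  2  3  3  3
 A  0  0  1  2  3  3  3  3  3  4  4
 A  0  0  1  2  3  3  3  3  3  4  4
 C  0  0  1  2  3  4  4  4  4  4  5
 C  0  0  1  2  3  4  4  4  4  4  5
 A  0  0  1  2  3  4  4  4  4  5  5
 C  0  0  1  2  3  4  4  4  4  5  6
 A  0  0  1  2  3  4  4  4  4  5  6
 C  0  0  1  2  3  4  4  4  4  5  6
dp[11][10] = 6. One LCS (by backtracking along matches): CGACAC.

6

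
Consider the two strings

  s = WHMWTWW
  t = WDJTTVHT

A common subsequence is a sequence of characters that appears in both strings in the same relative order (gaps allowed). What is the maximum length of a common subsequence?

3

Pick W at s[1]=t[1] → H at s[2]=t[7] → T at s[5]=t[8]; all 3 characters appear in both, in order. Since dp[7][8] = 3, nothing longer is possible.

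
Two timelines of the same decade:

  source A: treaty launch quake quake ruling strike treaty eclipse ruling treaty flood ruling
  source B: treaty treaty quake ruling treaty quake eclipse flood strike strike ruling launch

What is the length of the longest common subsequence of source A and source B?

Taking treaty at source A[1]=source B[2] → quake at source A[4]=source B[3] → ruling at source A[5]=source B[4] → treaty at source A[7]=source B[5] → eclipse at source A[8]=source B[7] → flood at source A[11]=source B[8] → ruling at source A[12]=source B[11] gives a common subsequence of length 7. dp[12][12] = 7 confirms this is the maximum.

7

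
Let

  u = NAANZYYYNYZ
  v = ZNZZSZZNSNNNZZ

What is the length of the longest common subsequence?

One common subsequence of length 4: N (u #1, v #11), N (u #4, v #12), Z (u #5, v #13), Z (u #11, v #14). Since dp[11][14] = 4, nothing longer is possible.

4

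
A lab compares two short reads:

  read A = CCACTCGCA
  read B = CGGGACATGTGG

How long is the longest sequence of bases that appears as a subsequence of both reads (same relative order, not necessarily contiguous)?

5

Taking C at read A[1]=read B[1], then C at read A[2]=read B[6], then A at read A[3]=read B[7], then T at read A[5]=read B[10], then G at read A[7]=read B[12] gives a common subsequence of length 5. The LCS DP gives dp[9][12] = 5, so this is optimal.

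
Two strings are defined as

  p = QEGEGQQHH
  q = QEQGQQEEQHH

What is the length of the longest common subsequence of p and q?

7

Let dp[i][j] be the LCS length of the first i characters of p and the first j characters of q. dp[i][j] = dp[i-1][j-1]+1 when the i-th and j-th characters match, else max(dp[i-1][j], dp[i][j-1]).
    ·  Q  E  Q  G  Q  Q  E  E  Q  H  H
 ·  0  0  0  0  0  0  0  0  0  0  0  0
 Q  0  1  1  1  1  1  1  1  1  1  1  1
 E  0  1  2  2  2  2  2  2  2  2  2  2
 G  0  1  2  2  3  3  3  3  3  3  3  3
 E  0  1  2  2  3  3  3  4  4  4  4  4
 G  0  1  2  2  3  3  3  4  4  4  4  4
 Q  0  1  2  3  3  4  4  4  4  5  5  5
 Q  0  1  2  3  3  4  5  5  5  5  5  5
 H  0  1  2  3  3  4  5  5  5  5  6  6
 H  0  1  2  3  3  4  5  5  5  5  6  7
dp[9][11] = 7. One LCS (by backtracking along matches): QEGEQHH.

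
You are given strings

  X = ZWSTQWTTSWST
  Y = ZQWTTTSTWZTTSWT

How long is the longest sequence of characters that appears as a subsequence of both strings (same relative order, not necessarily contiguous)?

Taking Z at X[1]=Y[1], then W at X[2]=Y[3], then S at X[3]=Y[7], then T at X[4]=Y[8], then W at X[6]=Y[9], then T at X[7]=Y[11], then T at X[8]=Y[12], then S at X[9]=Y[13], then W at X[10]=Y[14], then T at X[12]=Y[15] gives a common subsequence of length 10. dp[12][15] = 10 confirms this is the maximum.

10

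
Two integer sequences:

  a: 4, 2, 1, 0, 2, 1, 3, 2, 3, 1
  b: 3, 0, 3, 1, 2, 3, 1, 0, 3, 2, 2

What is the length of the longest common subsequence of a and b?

Pick 2 [2,5], 1 [3,7], 0 [4,8], 2 [5,10], 2 [8,11]; all 5 values appear in both, in order. Since dp[10][11] = 5, nothing longer is possible.

5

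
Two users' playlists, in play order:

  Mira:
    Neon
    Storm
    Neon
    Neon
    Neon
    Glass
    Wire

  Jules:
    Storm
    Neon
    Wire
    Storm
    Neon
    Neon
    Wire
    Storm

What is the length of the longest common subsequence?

5

Match Neon at Mira[1]=Jules[2] → Storm at Mira[2]=Jules[4] → Neon at Mira[4]=Jules[5] → Neon at Mira[5]=Jules[6] → Wire at Mira[7]=Jules[7] — 5 songs in the same relative order in both. The LCS DP gives dp[7][8] = 5, so this is optimal.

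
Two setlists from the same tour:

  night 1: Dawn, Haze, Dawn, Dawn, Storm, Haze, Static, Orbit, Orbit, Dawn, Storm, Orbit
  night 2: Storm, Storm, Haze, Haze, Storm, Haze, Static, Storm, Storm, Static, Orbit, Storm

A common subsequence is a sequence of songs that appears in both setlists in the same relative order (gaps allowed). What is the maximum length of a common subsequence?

6

Match Haze at night 1[2]=night 2[4] → Storm at night 1[5]=night 2[5] → Haze at night 1[6]=night 2[6] → Static at night 1[7]=night 2[10] → Orbit at night 1[9]=night 2[11] → Storm at night 1[11]=night 2[12] — 6 songs in the same relative order in both, and the DP table's final entry dp[12][12] is also 6, so no common subsequence is longer.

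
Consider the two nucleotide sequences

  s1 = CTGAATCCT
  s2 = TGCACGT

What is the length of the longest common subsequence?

Let dp[i][j] be the LCS length of the first i bases of s1 and the first j bases of s2. dp[i][j] = dp[i-1][j-1]+1 when the i-th and j-th bases match, else max(dp[i-1][j], dp[i][j-1]).
    ·  T  G  C  A  C  G  T
 ·  0  0  0  0  0  0  0  0
 C  0  0  0  1  1  1  1  1
 T  0  1  1  1  1  1  1  2
 G  0  1  2  2  2  2  2  2
 A  0  1  2  2  3  3  3  3
 A  0  1  2  2  3  3  3  3
 T  0  1  2  2  3  3  3  4
 C  0  1  2  3  3  4  4  4
 C  0  1  2  3  3  4  4  4
 T  0  1  2  3  3  4  4  5
dp[9][7] = 5. One LCS (by backtracking along matches): TGACT.

5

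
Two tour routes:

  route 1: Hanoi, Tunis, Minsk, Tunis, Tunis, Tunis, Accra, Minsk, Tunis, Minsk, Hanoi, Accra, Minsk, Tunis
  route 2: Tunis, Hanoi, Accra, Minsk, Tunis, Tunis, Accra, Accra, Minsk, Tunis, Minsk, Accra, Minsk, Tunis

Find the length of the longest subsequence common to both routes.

Match Hanoi at route 1[1]=route 2[2]; then Minsk at route 1[3]=route 2[4]; then Tunis at route 1[4]=route 2[5]; then Tunis at route 1[5]=route 2[6]; then Accra at route 1[7]=route 2[8]; then Minsk at route 1[8]=route 2[9]; then Tunis at route 1[9]=route 2[10]; then Minsk at route 1[10]=route 2[11]; then Accra at route 1[12]=route 2[12]; then Minsk at route 1[13]=route 2[13]; then Tunis at route 1[14]=route 2[14] — 11 stops in the same relative order in both. Since dp[14][14] = 11, nothing longer is possible.

11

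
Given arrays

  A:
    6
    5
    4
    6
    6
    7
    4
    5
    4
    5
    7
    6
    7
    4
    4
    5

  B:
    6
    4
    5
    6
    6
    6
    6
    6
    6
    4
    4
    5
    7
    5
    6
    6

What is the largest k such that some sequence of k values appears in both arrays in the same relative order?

9

Match 6 [1,1]; then 5 [2,3]; then 6 [4,8]; then 6 [5,9]; then 4 [7,10]; then 4 [9,11]; then 5 [10,12]; then 7 [11,13]; then 6 [12,16] — 9 values in the same relative order in both, and the DP table's final entry dp[16][16] is also 9, so no common subsequence is longer.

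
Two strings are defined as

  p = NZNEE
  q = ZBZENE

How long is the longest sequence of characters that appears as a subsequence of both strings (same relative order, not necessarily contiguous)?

Let dp[i][j] be the LCS length of the first i characters of p and the first j characters of q. dp[i][j] = dp[i-1][j-1]+1 when the i-th and j-th characters match, else max(dp[i-1][j], dp[i][j-1]).
    ·  Z  B  Z  E  N  E
 ·  0  0  0  0  0  0  0
 N  0  0  0  0  0  1  1
 Z  0  1  1  1  1  1  1
 N  0  1  1  1  1  2  2
 E  0  1  1  1  2  2  3
 E  0  1  1  1  2  2  3
dp[5][6] = 3. One LCS (by backtracking along matches): ZNE.

3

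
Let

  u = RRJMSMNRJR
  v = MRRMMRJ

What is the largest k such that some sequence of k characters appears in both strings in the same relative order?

One common subsequence of length 6: R [1,2]; then R [2,3]; then M [4,4]; then M [6,5]; then R [8,6]; then J [9,7]. Since dp[10][7] = 6, nothing longer is possible.

6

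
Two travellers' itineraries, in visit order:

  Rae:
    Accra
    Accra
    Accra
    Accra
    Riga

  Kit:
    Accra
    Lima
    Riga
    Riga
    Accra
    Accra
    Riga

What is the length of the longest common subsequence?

One common subsequence of length 4: Accra (Rae #1, Kit #1) → Accra (Rae #3, Kit #5) → Accra (Rae #4, Kit #6) → Riga (Rae #5, Kit #7). The LCS DP gives dp[5][7] = 4, so this is optimal.

4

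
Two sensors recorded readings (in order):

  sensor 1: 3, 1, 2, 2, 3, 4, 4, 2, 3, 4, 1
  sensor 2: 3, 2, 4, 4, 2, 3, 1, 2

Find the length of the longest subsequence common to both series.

7

Let dp[i][j] be the LCS length of the first i values of sensor 1 and the first j values of sensor 2. dp[i][j] = dp[i-1][j-1]+1 when the i-th and j-th values match, else max(dp[i-1][j], dp[i][j-1]).
    ·  3  2  4  4  2  3  1  2
 ·  0  0  0  0  0  0  0  0  0
 3  0  1  1  1  1  1  1  1  1
 1  0  1  1  1  1  1  1  2  2
 2  0  1  2  2  2  2  2  2  3
 2  0  1  2  2  2  3  3  3  3
 3  0  1  2  2  2  3  4  4  4
 4  0  1  2  3  3  3  4  4  4
 4  0  1  2  3  4  4  4  4  4
 2  0  1  2  3  4  5  5  5  5
 3  0  1  2  3  4  5  6  6  6
 4  0  1  2  3  4  5  6  6  6
 1  0  1  2  3  4  5  6  7  7
dp[11][8] = 7. One LCS (by backtracking along matches): 3, 2, 4, 4, 2, 3, 1.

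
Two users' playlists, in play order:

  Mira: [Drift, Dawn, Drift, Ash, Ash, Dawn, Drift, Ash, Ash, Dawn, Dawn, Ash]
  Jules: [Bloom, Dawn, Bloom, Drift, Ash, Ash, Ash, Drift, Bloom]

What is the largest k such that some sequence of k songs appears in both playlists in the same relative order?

One common subsequence of length 5: Dawn (Mira #2, Jules #2) → Drift (Mira #3, Jules #4) → Ash (Mira #4, Jules #6) → Ash (Mira #5, Jules #7) → Drift (Mira #7, Jules #8). Since dp[12][9] = 5, nothing longer is possible.

5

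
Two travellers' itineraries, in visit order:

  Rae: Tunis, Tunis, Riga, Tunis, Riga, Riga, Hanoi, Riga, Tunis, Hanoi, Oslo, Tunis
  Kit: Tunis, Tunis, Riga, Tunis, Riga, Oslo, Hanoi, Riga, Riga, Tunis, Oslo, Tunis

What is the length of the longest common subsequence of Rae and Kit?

Pick Tunis (Rae #1, Kit #1), Tunis (Rae #2, Kit #2), Riga (Rae #3, Kit #3), Tunis (Rae #4, Kit #4), Riga (Rae #5, Kit #5), Riga (Rae #6, Kit #8), Riga (Rae #8, Kit #9), Tunis (Rae #9, Kit #10), Oslo (Rae #11, Kit #11), Tunis (Rae #12, Kit #12); all 10 stops appear in both, in order, and the DP table's final entry dp[12][12] is also 10, so no common subsequence is longer.

10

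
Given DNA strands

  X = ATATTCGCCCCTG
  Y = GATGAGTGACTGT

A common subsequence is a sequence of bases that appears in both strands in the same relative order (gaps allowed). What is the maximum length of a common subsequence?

One common subsequence of length 8: A [1,2], T [2,3], A [3,5], T [5,7], G [7,8], C [11,10], T [12,11], G [13,12]. dp[13][13] = 8 confirms this is the maximum.

8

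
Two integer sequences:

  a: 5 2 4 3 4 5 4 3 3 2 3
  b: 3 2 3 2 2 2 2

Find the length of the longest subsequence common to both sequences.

Pick 2 at a[2]=b[2], 3 at a[4]=b[3], 2 at a[10]=b[7]; all 3 values appear in both, in order, and the DP table's final entry dp[11][7] is also 3, so no common subsequence is longer.

3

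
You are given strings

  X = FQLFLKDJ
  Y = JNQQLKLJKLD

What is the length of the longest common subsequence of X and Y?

Pick Q at X[2]=Y[4] → L at X[3]=Y[5] → L at X[5]=Y[7] → K at X[6]=Y[9] → D at X[7]=Y[11]; all 5 characters appear in both, in order. dp[8][11] = 5 confirms this is the maximum.

5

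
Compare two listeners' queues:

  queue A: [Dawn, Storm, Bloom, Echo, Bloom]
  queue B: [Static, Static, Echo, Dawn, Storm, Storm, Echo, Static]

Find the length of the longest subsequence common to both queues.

3

One common subsequence of length 3: Dawn (queue A #1, queue B #4), then Storm (queue A #2, queue B #6), then Echo (queue A #4, queue B #7). dp[5][8] = 3 confirms this is the maximum.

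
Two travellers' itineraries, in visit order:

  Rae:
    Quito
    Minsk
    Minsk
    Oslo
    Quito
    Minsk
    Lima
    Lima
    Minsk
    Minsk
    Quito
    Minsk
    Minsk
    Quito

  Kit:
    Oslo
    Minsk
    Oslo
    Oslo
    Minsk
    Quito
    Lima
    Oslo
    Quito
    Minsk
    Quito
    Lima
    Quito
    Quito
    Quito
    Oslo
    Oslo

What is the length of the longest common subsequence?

8

Pick Minsk [2,2], then Minsk [3,5], then Oslo [4,8], then Quito [5,9], then Minsk [6,10], then Lima [7,12], then Quito [11,14], then Quito [14,15]; all 8 stops appear in both, in order. dp[14][17] = 8 confirms this is the maximum.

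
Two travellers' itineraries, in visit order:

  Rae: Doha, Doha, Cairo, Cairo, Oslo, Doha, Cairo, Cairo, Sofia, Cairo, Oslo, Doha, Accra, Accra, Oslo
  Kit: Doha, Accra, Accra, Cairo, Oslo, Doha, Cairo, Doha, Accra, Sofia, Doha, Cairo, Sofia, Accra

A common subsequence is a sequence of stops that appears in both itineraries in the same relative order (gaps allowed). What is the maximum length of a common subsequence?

8

Taking Doha at Rae[1]=Kit[1] → Cairo at Rae[4]=Kit[4] → Oslo at Rae[5]=Kit[5] → Doha at Rae[6]=Kit[6] → Cairo at Rae[7]=Kit[7] → Cairo at Rae[8]=Kit[12] → Sofia at Rae[9]=Kit[13] → Accra at Rae[14]=Kit[14] gives a common subsequence of length 8. Since dp[15][14] = 8, nothing longer is possible.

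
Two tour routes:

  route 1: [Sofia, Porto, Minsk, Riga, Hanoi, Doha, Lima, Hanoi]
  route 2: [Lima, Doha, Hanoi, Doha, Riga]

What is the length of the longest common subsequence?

2

One common subsequence of length 2: Hanoi at route 1[5]=route 2[3]; then Doha at route 1[6]=route 2[4]. Since dp[8][5] = 2, nothing longer is possible.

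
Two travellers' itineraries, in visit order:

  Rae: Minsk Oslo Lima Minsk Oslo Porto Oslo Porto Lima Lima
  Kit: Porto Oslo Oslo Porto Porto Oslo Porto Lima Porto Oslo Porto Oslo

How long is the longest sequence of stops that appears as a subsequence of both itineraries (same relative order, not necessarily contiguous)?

6

Match Oslo at Rae[2]=Kit[2]; then Oslo at Rae[5]=Kit[3]; then Porto at Rae[6]=Kit[5]; then Oslo at Rae[7]=Kit[6]; then Porto at Rae[8]=Kit[7]; then Lima at Rae[9]=Kit[8] — 6 stops in the same relative order in both, and the DP table's final entry dp[10][12] is also 6, so no common subsequence is longer.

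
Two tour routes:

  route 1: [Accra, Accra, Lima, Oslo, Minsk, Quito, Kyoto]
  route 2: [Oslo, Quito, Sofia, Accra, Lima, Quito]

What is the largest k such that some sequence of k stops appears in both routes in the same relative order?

3

Taking Accra at route 1[2]=route 2[4], then Lima at route 1[3]=route 2[5], then Quito at route 1[6]=route 2[6] gives a common subsequence of length 3. The LCS DP gives dp[7][6] = 3, so this is optimal.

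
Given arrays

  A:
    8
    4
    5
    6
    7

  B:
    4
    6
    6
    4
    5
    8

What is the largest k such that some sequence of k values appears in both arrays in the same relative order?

One common subsequence of length 2: 4 (A #2, B #4), then 5 (A #3, B #5). Since dp[5][6] = 2, nothing longer is possible.

2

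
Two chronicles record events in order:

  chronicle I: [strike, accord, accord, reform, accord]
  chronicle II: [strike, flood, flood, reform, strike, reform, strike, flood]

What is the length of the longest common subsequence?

Match strike [1,5], reform [4,6] — 2 events in the same relative order in both. The LCS DP gives dp[5][8] = 2, so this is optimal.

2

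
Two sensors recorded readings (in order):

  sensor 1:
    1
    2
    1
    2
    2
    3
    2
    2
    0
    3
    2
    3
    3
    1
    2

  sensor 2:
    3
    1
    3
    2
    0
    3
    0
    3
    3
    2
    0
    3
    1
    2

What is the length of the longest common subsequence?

One common subsequence of length 9: 1 at sensor 1[1]=sensor 2[2]; then 2 at sensor 1[2]=sensor 2[4]; then 3 at sensor 1[6]=sensor 2[6]; then 0 at sensor 1[9]=sensor 2[7]; then 3 at sensor 1[10]=sensor 2[9]; then 2 at sensor 1[11]=sensor 2[10]; then 3 at sensor 1[13]=sensor 2[12]; then 1 at sensor 1[14]=sensor 2[13]; then 2 at sensor 1[15]=sensor 2[14]. The LCS DP gives dp[15][14] = 9, so this is optimal.

9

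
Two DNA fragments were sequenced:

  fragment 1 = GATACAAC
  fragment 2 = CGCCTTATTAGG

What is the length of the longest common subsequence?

4

Let dp[i][j] be the LCS length of the first i bases of fragment 1 and the first j bases of fragment 2. dp[i][j] = dp[i-1][j-1]+1 when the i-th and j-th bases match, else max(dp[i-1][j], dp[i][j-1]).
    ·  C  G  C  C  T  T  A  T  T  A  G  G
 ·  0  0  0  0  0  0  0  0  0  0  0  0  0
 G  0  0  1  1  1  1  1  1  1  1  1  1  1
 A  0  0  1  1  1  1  1  2  2  2  2  2  2
 T  0  0  1  1  1  2  2  2  3  3  3  3  3
 A  0  0  1  1  1  2  2  3  3  3  4  4  4
 C  0  1  1  2  2  2  2  3  3  3  4  4  4
 A  0  1  1  2  2  2  2  3  3  3  4  4  4
 A  0  1  1  2  2  2  2  3  3  3  4  4  4
 C  0  1  1  2  3  3  3  3  3  3  4  4  4
dp[8][12] = 4. One LCS (by backtracking along matches): GATA.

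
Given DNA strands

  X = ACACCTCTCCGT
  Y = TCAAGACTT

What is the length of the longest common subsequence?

5

Taking A (X #1, Y #4), then A (X #3, Y #6), then C (X #7, Y #7), then T (X #8, Y #8), then T (X #12, Y #9) gives a common subsequence of length 5. The LCS DP gives dp[12][9] = 5, so this is optimal.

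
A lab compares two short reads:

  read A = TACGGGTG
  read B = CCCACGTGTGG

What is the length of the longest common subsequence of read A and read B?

6

Let dp[i][j] be the LCS length of the first i bases of read A and the first j bases of read B. dp[i][j] = dp[i-1][j-1]+1 when the i-th and j-th bases match, else max(dp[i-1][j], dp[i][j-1]).
    ·  C  C  C  A  C  G  T  G  T  G  G
 ·  0  0  0  0  0  0  0  0  0  0  0  0
 T  0  0  0  0  0  0  0  1  1  1  1  1
 A  0  0  0  0  1  1  1  1  1  1  1  1
 C  0  1  1  1  1  2  2  2  2  2  2  2
 G  0  1  1  1  1  2  3  3  3  3  3  3
 G  0  1  1  1  1  2  3  3  4  4  4  4
 G  0  1  1  1  1  2  3  3  4  4  5  5
 T  0  1  1  1  1  2  3  4  4  5  5  5
 G  0  1  1  1  1  2  3  4  5  5  6  6
dp[8][11] = 6. One LCS (by backtracking along matches): ACGGGG.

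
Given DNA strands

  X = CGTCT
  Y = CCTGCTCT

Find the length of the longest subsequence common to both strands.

5

Taking C [1,2], G [2,4], T [3,6], C [4,7], T [5,8] gives a common subsequence of length 5. dp[5][8] = 5 confirms this is the maximum.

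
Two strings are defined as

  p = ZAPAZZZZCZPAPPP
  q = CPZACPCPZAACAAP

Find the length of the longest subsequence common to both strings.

Pick Z [1,3]; then A [2,4]; then P [3,8]; then A [4,11]; then C [9,12]; then A [12,14]; then P [15,15]; all 7 characters appear in both, in order. dp[15][15] = 7 confirms this is the maximum.

7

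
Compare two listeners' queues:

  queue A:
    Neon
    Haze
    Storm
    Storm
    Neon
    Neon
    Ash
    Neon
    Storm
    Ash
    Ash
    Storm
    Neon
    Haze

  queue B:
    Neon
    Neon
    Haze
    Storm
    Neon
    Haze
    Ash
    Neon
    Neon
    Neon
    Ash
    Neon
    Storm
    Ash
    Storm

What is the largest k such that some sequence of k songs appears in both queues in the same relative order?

Pick Neon (queue A #1, queue B #2), Haze (queue A #2, queue B #3), Storm (queue A #3, queue B #4), Neon (queue A #5, queue B #9), Neon (queue A #6, queue B #10), Ash (queue A #7, queue B #11), Neon (queue A #8, queue B #12), Storm (queue A #9, queue B #13), Ash (queue A #11, queue B #14), Storm (queue A #12, queue B #15); all 10 songs appear in both, in order. dp[14][15] = 10 confirms this is the maximum.

10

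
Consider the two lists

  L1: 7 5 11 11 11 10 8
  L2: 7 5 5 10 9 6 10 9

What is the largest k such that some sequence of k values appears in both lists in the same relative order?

3

Let dp[i][j] be the LCS length of the first i values of L1 and the first j values of L2. dp[i][j] = dp[i-1][j-1]+1 when the i-th and j-th values match, else max(dp[i-1][j], dp[i][j-1]).
    ·  7  5  5 10  9  6 10  9
 ·  0  0  0  0  0  0  0  0  0
 7  0  1  1  1  1  1  1  1  1
 5  0  1  2  2  2  2  2  2  2
11  0  1  2  2  2  2  2  2  2
11  0  1  2  2  2  2  2  2  2
11  0  1  2  2  2  2  2  2  2
10  0  1  2  2  3  3  3  3  3
 8  0  1  2  2  3  3  3  3  3
dp[7][8] = 3. One LCS (by backtracking along matches): 7, 5, 10.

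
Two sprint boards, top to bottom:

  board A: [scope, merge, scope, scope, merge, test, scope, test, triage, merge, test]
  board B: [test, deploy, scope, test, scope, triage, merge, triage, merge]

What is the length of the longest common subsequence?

5

Pick scope at board A[1]=board B[3] → scope at board A[3]=board B[5] → merge at board A[5]=board B[7] → triage at board A[9]=board B[8] → merge at board A[10]=board B[9]; all 5 tasks appear in both, in order, and the DP table's final entry dp[11][9] is also 5, so no common subsequence is longer.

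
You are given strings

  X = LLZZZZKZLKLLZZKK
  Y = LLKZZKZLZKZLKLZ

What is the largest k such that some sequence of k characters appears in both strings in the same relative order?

Match L (X #1, Y #1) → L (X #2, Y #2) → Z (X #3, Y #4) → Z (X #4, Y #5) → Z (X #5, Y #7) → Z (X #6, Y #9) → K (X #7, Y #10) → Z (X #8, Y #11) → L (X #9, Y #12) → K (X #10, Y #13) → L (X #12, Y #14) → Z (X #14, Y #15) — 12 characters in the same relative order in both. Since dp[16][15] = 12, nothing longer is possible.

12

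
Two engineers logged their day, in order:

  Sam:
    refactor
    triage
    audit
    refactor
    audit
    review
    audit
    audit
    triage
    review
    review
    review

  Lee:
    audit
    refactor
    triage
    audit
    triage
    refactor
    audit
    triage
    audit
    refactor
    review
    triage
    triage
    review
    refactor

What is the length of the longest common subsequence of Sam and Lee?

Pick refactor (Sam #1, Lee #2), then triage (Sam #2, Lee #3), then audit (Sam #3, Lee #4), then refactor (Sam #4, Lee #6), then audit (Sam #5, Lee #9), then review (Sam #6, Lee #11), then triage (Sam #9, Lee #13), then review (Sam #10, Lee #14); all 8 tasks appear in both, in order. dp[12][15] = 8 confirms this is the maximum.

8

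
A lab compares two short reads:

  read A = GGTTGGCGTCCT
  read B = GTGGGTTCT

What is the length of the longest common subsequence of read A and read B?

8

One common subsequence of length 8: G at read A[2]=read B[1], T at read A[4]=read B[2], G at read A[5]=read B[3], G at read A[6]=read B[4], G at read A[8]=read B[5], T at read A[9]=read B[7], C at read A[11]=read B[8], T at read A[12]=read B[9]. The LCS DP gives dp[12][9] = 8, so this is optimal.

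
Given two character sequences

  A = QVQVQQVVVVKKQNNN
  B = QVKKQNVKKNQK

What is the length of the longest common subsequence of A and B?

7

One common subsequence of length 7: Q at A[1]=B[1] → V at A[2]=B[2] → Q at A[3]=B[5] → V at A[10]=B[7] → K at A[11]=B[8] → K at A[12]=B[9] → Q at A[13]=B[11]. The LCS DP gives dp[16][12] = 7, so this is optimal.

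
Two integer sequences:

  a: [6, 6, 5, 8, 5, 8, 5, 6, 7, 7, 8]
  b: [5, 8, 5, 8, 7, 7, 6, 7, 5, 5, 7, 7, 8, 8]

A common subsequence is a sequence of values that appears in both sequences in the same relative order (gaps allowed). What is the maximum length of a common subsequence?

8

Match 5 (a #3, b #1); then 8 (a #4, b #2); then 5 (a #5, b #3); then 8 (a #6, b #4); then 5 (a #7, b #10); then 7 (a #9, b #11); then 7 (a #10, b #12); then 8 (a #11, b #14) — 8 values in the same relative order in both. dp[11][14] = 8 confirms this is the maximum.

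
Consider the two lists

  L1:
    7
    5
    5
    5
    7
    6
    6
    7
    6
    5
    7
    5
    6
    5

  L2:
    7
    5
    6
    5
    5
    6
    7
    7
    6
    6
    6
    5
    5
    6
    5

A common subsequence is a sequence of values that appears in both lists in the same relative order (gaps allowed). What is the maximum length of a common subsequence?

Taking 7 at L1[1]=L2[1] → 5 at L1[2]=L2[2] → 5 at L1[3]=L2[4] → 5 at L1[4]=L2[5] → 7 at L1[5]=L2[8] → 6 at L1[6]=L2[9] → 6 at L1[7]=L2[10] → 6 at L1[9]=L2[11] → 5 at L1[10]=L2[12] → 5 at L1[12]=L2[13] → 6 at L1[13]=L2[14] → 5 at L1[14]=L2[15] gives a common subsequence of length 12. Since dp[14][15] = 12, nothing longer is possible.

12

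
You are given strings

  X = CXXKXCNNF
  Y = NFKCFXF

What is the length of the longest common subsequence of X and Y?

One common subsequence of length 3: C at X[1]=Y[4], then X at X[5]=Y[6], then F at X[9]=Y[7]. dp[9][7] = 3 confirms this is the maximum.

3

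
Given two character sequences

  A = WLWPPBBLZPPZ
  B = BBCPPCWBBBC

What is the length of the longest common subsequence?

Let dp[i][j] be the LCS length of the first i characters of A and the first j characters of B. dp[i][j] = dp[i-1][j-1]+1 when the i-th and j-th characters match, else max(dp[i-1][j], dp[i][j-1]).
    ·  B  B  C  P  P  C  W  B  B  B  C
 ·  0  0  0  0  0  0  0  0  0  0  0  0
 W  0  0  0  0  0  0  0  1  1  1  1  1
 L  0  0  0  0  0  0  0  1  1  1  1  1
 W  0  0  0  0  0  0  0  1  1  1  1  1
 P  0  0  0  0  1  1  1  1  1  1  1  1
 P  0  0  0  0  1  2  2  2  2  2  2  2
 B  0  1  1  1  1  2  2  2  3  3  3  3
 B  0  1  2  2  2  2  2  2  3  4  4  4
 L  0  1  2  2  2  2  2  2  3  4  4  4
 Z  0  1  2  2  2  2  2  2  3  4  4  4
 P  0  1  2  2  3  3  3  3  3  4  4  4
 P  0  1  2  2  3  4  4  4  4  4  4  4
 Z  0  1  2  2  3  4  4  4  4  4  4  4
dp[12][11] = 4. One LCS (by backtracking along matches): PPBB.

4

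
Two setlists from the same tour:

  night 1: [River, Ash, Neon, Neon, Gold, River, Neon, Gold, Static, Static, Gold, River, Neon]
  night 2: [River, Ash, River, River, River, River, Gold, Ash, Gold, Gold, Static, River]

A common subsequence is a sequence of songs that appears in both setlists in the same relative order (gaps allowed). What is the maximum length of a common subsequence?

6

Taking River [1,6] → Ash [2,8] → Gold [5,9] → Gold [8,10] → Static [10,11] → River [12,12] gives a common subsequence of length 6. dp[13][12] = 6 confirms this is the maximum.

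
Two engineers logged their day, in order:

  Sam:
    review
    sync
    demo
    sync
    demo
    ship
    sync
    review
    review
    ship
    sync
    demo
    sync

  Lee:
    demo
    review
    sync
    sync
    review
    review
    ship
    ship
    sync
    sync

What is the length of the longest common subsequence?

One common subsequence of length 8: review [1,2], sync [4,3], sync [7,4], review [8,5], review [9,6], ship [10,8], sync [11,9], sync [13,10]. dp[13][10] = 8 confirms this is the maximum.

8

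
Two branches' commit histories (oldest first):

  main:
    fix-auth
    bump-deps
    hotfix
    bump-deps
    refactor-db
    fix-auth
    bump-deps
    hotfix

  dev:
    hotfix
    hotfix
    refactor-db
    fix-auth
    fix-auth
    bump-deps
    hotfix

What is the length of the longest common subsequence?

One common subsequence of length 5: hotfix (main #3, dev #2) → refactor-db (main #5, dev #3) → fix-auth (main #6, dev #5) → bump-deps (main #7, dev #6) → hotfix (main #8, dev #7). Since dp[8][7] = 5, nothing longer is possible.

5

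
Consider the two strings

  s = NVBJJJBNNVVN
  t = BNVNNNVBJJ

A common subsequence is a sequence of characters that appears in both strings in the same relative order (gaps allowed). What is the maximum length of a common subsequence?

Taking N (s #1, t #6); then V (s #2, t #7); then B (s #3, t #8); then J (s #5, t #9); then J (s #6, t #10) gives a common subsequence of length 5. The LCS DP gives dp[12][10] = 5, so this is optimal.

5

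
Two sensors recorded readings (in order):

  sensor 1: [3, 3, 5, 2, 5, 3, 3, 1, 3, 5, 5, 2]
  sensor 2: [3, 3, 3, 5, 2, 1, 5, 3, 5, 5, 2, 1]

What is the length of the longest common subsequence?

9

Let dp[i][j] be the LCS length of the first i values of sensor 1 and the first j values of sensor 2. dp[i][j] = dp[i-1][j-1]+1 when the i-th and j-th values match, else max(dp[i-1][j], dp[i][j-1]).
    ·  3  3  3  5  2  1  5  3  5  5  2  1
 ·  0  0  0  0  0  0  0  0  0  0  0  0  0
 3  0  1  1  1  1  1  1  1  1  1  1  1  1
 3  0  1  2  2  2  2  2  2  2  2  2  2  2
 5  0  1  2  2  3  3  3  3  3  3  3  3  3
 2  0  1  2  2  3  4  4  4  4  4  4  4  4
 5  0  1  2  2  3  4  4  5  5  5  5  5  5
 3  0  1  2  3  3  4  4  5  6  6  6  6  6
 3  0  1  2  3  3  4  4  5  6  6  6  6  6
 1  0  1  2  3  3  4  5  5  6  6  6  6  7
 3  0  1  2  3  3  4  5  5  6  6  6  6  7
 5  0  1  2  3  4  4  5  6  6  7  7  7  7
 5  0  1  2  3  4  4  5  6  6  7  8  8  8
 2  0  1  2  3  4  5  5  6  6  7  8  9  9
dp[12][12] = 9. One LCS (by backtracking along matches): 3, 3, 5, 2, 5, 3, 5, 5, 2.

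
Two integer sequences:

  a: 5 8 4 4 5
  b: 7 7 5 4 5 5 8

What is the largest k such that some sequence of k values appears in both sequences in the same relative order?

3

Let dp[i][j] be the LCS length of the first i values of a and the first j values of b. dp[i][j] = dp[i-1][j-1]+1 when the i-th and j-th values match, else max(dp[i-1][j], dp[i][j-1]).
    ·  7  7  5  4  5  5  8
 ·  0  0  0  0  0  0  0  0
 5  0  0  0  1  1  1  1  1
 8  0  0  0  1  1  1  1  2
 4  0  0  0  1  2  2  2  2
 4  0  0  0  1  2  2  2  2
 5  0  0  0  1  2  3  3  3
dp[5][7] = 3. One LCS (by backtracking along matches): 5, 4, 5.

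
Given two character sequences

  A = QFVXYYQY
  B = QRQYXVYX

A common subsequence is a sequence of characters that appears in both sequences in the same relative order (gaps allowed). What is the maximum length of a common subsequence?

3

Let dp[i][j] be the LCS length of the first i characters of A and the first j characters of B. dp[i][j] = dp[i-1][j-1]+1 when the i-th and j-th characters match, else max(dp[i-1][j], dp[i][j-1]).
    ·  Q  R  Q  Y  X  V  Y  X
 ·  0  0  0  0  0  0  0  0  0
 Q  0  1  1  1  1  1  1  1  1
 F  0  1  1  1  1  1  1  1  1
 V  0  1  1  1  1  1  2  2  2
 X  0  1  1  1  1  2  2  2  3
 Y  0  1  1  1  2  2  2  3  3
 Y  0  1  1  1  2  2  2  3  3
 Q  0  1  1  2  2  2  2  3  3
 Y  0  1  1  2  3  3  3  3  3
dp[8][8] = 3. One LCS (by backtracking along matches): QVX.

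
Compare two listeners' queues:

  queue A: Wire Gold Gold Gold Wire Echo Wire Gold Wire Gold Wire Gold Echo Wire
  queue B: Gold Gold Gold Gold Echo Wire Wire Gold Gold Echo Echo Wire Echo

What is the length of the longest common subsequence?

Match Gold at queue A[2]=queue B[2]; then Gold at queue A[3]=queue B[3]; then Gold at queue A[4]=queue B[4]; then Echo at queue A[6]=queue B[5]; then Wire at queue A[7]=queue B[6]; then Wire at queue A[9]=queue B[7]; then Gold at queue A[10]=queue B[8]; then Gold at queue A[12]=queue B[9]; then Echo at queue A[13]=queue B[11]; then Wire at queue A[14]=queue B[12] — 10 songs in the same relative order in both. The LCS DP gives dp[14][13] = 10, so this is optimal.

10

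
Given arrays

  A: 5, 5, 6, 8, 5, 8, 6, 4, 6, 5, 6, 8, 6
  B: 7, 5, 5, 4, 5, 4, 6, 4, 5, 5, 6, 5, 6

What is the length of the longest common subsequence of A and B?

One common subsequence of length 8: 5 at A[1]=B[2], 5 at A[2]=B[3], 5 at A[5]=B[5], 6 at A[7]=B[7], 4 at A[8]=B[8], 6 at A[9]=B[11], 5 at A[10]=B[12], 6 at A[13]=B[13]. The LCS DP gives dp[13][13] = 8, so this is optimal.

8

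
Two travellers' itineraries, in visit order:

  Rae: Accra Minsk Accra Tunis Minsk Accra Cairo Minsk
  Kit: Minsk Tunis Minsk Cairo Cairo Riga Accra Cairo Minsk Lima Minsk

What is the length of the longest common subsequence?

Taking Minsk [2,1] → Tunis [4,2] → Minsk [5,3] → Accra [6,7] → Cairo [7,8] → Minsk [8,11] gives a common subsequence of length 6. The LCS DP gives dp[8][11] = 6, so this is optimal.

6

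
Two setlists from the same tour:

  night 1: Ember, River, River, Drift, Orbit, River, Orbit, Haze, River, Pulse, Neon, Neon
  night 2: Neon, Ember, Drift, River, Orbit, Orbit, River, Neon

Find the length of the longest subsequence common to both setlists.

Pick Ember (night 1 #1, night 2 #2) → River (night 1 #3, night 2 #4) → Orbit (night 1 #5, night 2 #5) → Orbit (night 1 #7, night 2 #6) → River (night 1 #9, night 2 #7) → Neon (night 1 #12, night 2 #8); all 6 songs appear in both, in order. dp[12][8] = 6 confirms this is the maximum.

6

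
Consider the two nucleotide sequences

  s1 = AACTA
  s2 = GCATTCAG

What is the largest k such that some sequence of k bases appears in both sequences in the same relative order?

3

Match A (s1 #1, s2 #3); then C (s1 #3, s2 #6); then A (s1 #5, s2 #7) — 3 bases in the same relative order in both. Since dp[5][8] = 3, nothing longer is possible.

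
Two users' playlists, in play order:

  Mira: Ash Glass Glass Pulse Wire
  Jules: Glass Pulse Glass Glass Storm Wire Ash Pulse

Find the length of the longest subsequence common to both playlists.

3

Pick Glass (Mira #2, Jules #3); then Glass (Mira #3, Jules #4); then Pulse (Mira #4, Jules #8); all 3 songs appear in both, in order. Since dp[5][8] = 3, nothing longer is possible.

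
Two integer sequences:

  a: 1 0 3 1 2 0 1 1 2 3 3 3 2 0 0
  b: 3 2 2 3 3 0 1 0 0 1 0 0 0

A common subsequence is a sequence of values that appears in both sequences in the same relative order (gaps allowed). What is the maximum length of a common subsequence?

7

One common subsequence of length 7: 3 at a[3]=b[1], then 2 at a[5]=b[3], then 0 at a[6]=b[6], then 1 at a[7]=b[7], then 1 at a[8]=b[10], then 0 at a[14]=b[12], then 0 at a[15]=b[13], and the DP table's final entry dp[15][13] is also 7, so no common subsequence is longer.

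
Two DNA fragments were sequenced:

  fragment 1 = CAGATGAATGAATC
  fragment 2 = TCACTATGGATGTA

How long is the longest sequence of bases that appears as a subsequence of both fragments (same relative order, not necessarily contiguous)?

Pick C at fragment 1[1]=fragment 2[2]; then A at fragment 1[2]=fragment 2[3]; then A at fragment 1[4]=fragment 2[6]; then T at fragment 1[5]=fragment 2[7]; then G at fragment 1[6]=fragment 2[9]; then A at fragment 1[8]=fragment 2[10]; then T at fragment 1[9]=fragment 2[11]; then G at fragment 1[10]=fragment 2[12]; then A at fragment 1[12]=fragment 2[14]; all 9 bases appear in both, in order. Since dp[14][14] = 9, nothing longer is possible.

9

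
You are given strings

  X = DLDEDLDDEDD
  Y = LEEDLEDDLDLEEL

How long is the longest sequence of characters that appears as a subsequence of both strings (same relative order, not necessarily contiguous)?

One common subsequence of length 7: D (X #1, Y #4); then L (X #2, Y #5); then D (X #3, Y #7); then D (X #5, Y #8); then L (X #6, Y #9); then D (X #7, Y #10); then E (X #9, Y #13). dp[11][14] = 7 confirms this is the maximum.

7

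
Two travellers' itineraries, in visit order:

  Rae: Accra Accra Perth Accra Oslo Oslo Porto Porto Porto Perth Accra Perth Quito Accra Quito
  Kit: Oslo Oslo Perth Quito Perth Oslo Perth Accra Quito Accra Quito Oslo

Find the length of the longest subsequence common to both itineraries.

7

One common subsequence of length 7: Perth at Rae[3]=Kit[5], then Oslo at Rae[6]=Kit[6], then Perth at Rae[10]=Kit[7], then Accra at Rae[11]=Kit[8], then Quito at Rae[13]=Kit[9], then Accra at Rae[14]=Kit[10], then Quito at Rae[15]=Kit[11], and the DP table's final entry dp[15][12] is also 7, so no common subsequence is longer.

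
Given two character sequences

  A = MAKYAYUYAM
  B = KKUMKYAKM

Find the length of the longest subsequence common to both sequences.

Match M [1,4], then K [3,5], then Y [4,6], then A [5,7], then M [10,9] — 5 characters in the same relative order in both. dp[10][9] = 5 confirms this is the maximum.

5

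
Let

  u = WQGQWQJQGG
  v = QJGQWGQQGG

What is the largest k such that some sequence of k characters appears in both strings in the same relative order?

8

One common subsequence of length 8: Q at u[2]=v[1]; then G at u[3]=v[3]; then Q at u[4]=v[4]; then W at u[5]=v[5]; then Q at u[6]=v[7]; then Q at u[8]=v[8]; then G at u[9]=v[9]; then G at u[10]=v[10], and the DP table's final entry dp[10][10] is also 8, so no common subsequence is longer.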